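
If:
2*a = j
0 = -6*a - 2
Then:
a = -1/3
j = -2/3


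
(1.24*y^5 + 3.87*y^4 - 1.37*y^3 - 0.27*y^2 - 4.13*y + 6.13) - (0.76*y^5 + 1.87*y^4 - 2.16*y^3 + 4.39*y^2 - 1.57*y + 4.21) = 0.48*y^5 + 2.0*y^4 + 0.79*y^3 - 4.66*y^2 - 2.56*y + 1.92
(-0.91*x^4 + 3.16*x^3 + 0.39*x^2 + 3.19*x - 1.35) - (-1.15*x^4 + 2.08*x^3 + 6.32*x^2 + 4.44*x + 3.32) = 0.24*x^4 + 1.08*x^3 - 5.93*x^2 - 1.25*x - 4.67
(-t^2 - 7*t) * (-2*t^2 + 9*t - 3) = 2*t^4 + 5*t^3 - 60*t^2 + 21*t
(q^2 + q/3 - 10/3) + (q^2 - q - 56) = 2*q^2 - 2*q/3 - 178/3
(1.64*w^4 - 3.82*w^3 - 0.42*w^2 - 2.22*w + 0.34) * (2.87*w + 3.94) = 4.7068*w^5 - 4.5018*w^4 - 16.2562*w^3 - 8.0262*w^2 - 7.771*w + 1.3396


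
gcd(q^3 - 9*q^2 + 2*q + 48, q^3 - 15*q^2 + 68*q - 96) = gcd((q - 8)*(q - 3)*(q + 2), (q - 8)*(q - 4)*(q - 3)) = q^2 - 11*q + 24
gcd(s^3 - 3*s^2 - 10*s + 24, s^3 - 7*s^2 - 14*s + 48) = s^2 + s - 6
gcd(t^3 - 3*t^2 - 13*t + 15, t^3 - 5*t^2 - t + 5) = t^2 - 6*t + 5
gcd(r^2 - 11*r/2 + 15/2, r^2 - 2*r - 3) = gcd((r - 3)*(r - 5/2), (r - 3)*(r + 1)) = r - 3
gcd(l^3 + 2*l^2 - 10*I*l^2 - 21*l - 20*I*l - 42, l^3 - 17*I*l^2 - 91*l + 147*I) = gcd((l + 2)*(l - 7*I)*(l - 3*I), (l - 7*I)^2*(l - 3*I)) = l^2 - 10*I*l - 21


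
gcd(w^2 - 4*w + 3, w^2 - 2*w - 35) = 1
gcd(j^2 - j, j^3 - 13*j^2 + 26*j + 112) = 1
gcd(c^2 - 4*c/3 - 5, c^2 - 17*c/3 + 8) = c - 3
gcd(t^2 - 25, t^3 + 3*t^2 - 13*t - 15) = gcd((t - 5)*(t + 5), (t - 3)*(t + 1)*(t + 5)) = t + 5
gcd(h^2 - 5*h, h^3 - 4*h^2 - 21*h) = h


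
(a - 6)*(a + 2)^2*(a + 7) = a^4 + 5*a^3 - 34*a^2 - 164*a - 168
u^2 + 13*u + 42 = (u + 6)*(u + 7)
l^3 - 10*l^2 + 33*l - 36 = (l - 4)*(l - 3)^2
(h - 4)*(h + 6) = h^2 + 2*h - 24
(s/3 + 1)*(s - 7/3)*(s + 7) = s^3/3 + 23*s^2/9 - 7*s/9 - 49/3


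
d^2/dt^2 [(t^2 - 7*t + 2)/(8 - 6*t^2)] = (63*t^3 - 90*t^2 + 252*t - 40)/(27*t^6 - 108*t^4 + 144*t^2 - 64)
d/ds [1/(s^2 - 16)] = -2*s/(s^2 - 16)^2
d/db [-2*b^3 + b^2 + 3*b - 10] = -6*b^2 + 2*b + 3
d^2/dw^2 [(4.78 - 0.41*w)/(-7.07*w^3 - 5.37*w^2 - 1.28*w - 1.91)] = (122.962854*w^5 - 2773.73775*w^4 - 2887.406446*w^3 - 1153.023024*w^2 + 164.919786*w + 80.386212)/(353.393243*w^9 + 805.256739*w^8 + 803.572665*w^7 + 732.845742*w^6 + 580.573374*w^5 + 295.338477*w^4 + 158.244809*w^3 + 68.158923*w^2 + 14.008704*w + 6.967871)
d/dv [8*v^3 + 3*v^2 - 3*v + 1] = 24*v^2 + 6*v - 3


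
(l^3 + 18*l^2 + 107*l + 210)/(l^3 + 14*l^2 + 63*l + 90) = (l + 7)/(l + 3)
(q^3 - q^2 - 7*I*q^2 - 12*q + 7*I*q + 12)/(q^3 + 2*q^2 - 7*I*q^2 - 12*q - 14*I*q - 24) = (q - 1)/(q + 2)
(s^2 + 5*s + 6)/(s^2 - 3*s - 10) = (s + 3)/(s - 5)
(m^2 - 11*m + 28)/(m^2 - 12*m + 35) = (m - 4)/(m - 5)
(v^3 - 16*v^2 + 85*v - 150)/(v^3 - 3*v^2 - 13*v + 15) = (v^2 - 11*v + 30)/(v^2 + 2*v - 3)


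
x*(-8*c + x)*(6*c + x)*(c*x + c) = -48*c^3*x^2 - 48*c^3*x - 2*c^2*x^3 - 2*c^2*x^2 + c*x^4 + c*x^3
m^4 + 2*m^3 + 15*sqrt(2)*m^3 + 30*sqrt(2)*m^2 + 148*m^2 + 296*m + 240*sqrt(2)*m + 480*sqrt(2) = (m + 2)*(m + 4*sqrt(2))*(m + 5*sqrt(2))*(m + 6*sqrt(2))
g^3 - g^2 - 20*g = g*(g - 5)*(g + 4)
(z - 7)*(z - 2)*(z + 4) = z^3 - 5*z^2 - 22*z + 56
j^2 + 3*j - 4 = (j - 1)*(j + 4)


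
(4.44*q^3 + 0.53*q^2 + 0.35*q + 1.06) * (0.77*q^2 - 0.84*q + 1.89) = 3.4188*q^5 - 3.3215*q^4 + 8.2159*q^3 + 1.5239*q^2 - 0.2289*q + 2.0034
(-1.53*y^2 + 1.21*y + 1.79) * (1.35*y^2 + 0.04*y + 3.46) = -2.0655*y^4 + 1.5723*y^3 - 2.8289*y^2 + 4.2582*y + 6.1934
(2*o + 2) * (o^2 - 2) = 2*o^3 + 2*o^2 - 4*o - 4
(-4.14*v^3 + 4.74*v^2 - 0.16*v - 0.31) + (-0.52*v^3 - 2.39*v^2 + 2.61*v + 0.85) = -4.66*v^3 + 2.35*v^2 + 2.45*v + 0.54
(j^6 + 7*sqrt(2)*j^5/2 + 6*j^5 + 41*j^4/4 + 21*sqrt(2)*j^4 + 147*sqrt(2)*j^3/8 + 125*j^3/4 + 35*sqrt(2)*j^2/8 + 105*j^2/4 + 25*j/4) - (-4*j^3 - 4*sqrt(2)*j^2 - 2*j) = j^6 + 7*sqrt(2)*j^5/2 + 6*j^5 + 41*j^4/4 + 21*sqrt(2)*j^4 + 147*sqrt(2)*j^3/8 + 141*j^3/4 + 67*sqrt(2)*j^2/8 + 105*j^2/4 + 33*j/4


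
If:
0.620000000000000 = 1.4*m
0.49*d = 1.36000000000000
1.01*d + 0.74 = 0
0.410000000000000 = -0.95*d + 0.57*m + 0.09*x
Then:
No Solution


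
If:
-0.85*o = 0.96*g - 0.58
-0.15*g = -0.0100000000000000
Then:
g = 0.07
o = 0.61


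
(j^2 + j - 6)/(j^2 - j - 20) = (-j^2 - j + 6)/(-j^2 + j + 20)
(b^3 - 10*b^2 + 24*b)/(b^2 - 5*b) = (b^2 - 10*b + 24)/(b - 5)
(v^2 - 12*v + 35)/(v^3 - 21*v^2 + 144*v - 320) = (v - 7)/(v^2 - 16*v + 64)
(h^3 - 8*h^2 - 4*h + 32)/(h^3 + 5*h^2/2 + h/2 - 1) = 2*(h^2 - 10*h + 16)/(2*h^2 + h - 1)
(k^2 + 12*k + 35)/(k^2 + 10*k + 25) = (k + 7)/(k + 5)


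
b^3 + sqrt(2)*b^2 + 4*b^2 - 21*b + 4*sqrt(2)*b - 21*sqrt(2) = (b - 3)*(b + 7)*(b + sqrt(2))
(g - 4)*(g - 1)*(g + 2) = g^3 - 3*g^2 - 6*g + 8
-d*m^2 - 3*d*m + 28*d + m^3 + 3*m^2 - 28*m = (-d + m)*(m - 4)*(m + 7)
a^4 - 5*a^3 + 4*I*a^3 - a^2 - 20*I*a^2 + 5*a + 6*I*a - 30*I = (a - 5)*(a - I)*(a + 2*I)*(a + 3*I)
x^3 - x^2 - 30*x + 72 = (x - 4)*(x - 3)*(x + 6)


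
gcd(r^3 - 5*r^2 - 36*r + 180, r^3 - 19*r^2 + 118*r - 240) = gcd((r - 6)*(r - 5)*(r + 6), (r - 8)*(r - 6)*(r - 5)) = r^2 - 11*r + 30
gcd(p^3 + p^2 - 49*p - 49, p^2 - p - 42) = p - 7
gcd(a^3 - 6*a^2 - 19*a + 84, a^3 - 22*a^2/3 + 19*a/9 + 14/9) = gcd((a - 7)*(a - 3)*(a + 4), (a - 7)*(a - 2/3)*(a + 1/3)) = a - 7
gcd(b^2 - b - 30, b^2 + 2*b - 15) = b + 5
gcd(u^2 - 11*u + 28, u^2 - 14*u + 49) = u - 7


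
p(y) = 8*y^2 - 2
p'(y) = 16*y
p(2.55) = 50.02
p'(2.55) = 40.80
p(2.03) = 30.97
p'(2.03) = 32.48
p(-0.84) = 3.64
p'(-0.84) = -13.44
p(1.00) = 6.00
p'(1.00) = 16.00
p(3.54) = 98.25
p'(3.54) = 56.64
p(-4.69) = 173.97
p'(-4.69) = -75.04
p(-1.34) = 12.36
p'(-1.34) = -21.44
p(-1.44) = 14.59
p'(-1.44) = -23.04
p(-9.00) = 646.00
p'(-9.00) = -144.00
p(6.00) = 286.00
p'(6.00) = 96.00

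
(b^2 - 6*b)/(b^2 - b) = (b - 6)/(b - 1)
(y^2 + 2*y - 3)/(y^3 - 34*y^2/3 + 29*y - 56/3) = 3*(y + 3)/(3*y^2 - 31*y + 56)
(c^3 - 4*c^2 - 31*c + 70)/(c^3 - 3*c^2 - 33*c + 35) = (c - 2)/(c - 1)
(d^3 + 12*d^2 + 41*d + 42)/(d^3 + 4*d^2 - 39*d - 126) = (d + 2)/(d - 6)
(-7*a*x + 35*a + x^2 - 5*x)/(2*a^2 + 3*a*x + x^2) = (-7*a*x + 35*a + x^2 - 5*x)/(2*a^2 + 3*a*x + x^2)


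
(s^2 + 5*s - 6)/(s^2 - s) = (s + 6)/s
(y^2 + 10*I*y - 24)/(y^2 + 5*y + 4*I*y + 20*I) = (y + 6*I)/(y + 5)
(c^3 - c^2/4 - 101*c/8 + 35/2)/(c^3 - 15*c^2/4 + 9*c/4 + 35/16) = 2*(c + 4)/(2*c + 1)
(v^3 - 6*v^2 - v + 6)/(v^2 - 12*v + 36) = (v^2 - 1)/(v - 6)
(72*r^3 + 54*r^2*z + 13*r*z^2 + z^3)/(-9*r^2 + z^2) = (24*r^2 + 10*r*z + z^2)/(-3*r + z)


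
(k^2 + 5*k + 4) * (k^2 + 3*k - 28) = k^4 + 8*k^3 - 9*k^2 - 128*k - 112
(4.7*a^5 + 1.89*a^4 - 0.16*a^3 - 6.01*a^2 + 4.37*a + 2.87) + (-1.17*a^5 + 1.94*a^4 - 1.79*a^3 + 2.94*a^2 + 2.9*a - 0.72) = 3.53*a^5 + 3.83*a^4 - 1.95*a^3 - 3.07*a^2 + 7.27*a + 2.15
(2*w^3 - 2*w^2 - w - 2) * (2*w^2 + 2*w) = 4*w^5 - 6*w^3 - 6*w^2 - 4*w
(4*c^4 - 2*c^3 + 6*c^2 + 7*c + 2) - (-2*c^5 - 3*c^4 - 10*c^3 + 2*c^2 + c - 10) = 2*c^5 + 7*c^4 + 8*c^3 + 4*c^2 + 6*c + 12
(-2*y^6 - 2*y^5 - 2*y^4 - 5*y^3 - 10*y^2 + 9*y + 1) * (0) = 0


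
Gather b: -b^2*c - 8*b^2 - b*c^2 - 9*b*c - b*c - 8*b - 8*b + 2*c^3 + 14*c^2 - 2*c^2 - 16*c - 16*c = b^2*(-c - 8) + b*(-c^2 - 10*c - 16) + 2*c^3 + 12*c^2 - 32*c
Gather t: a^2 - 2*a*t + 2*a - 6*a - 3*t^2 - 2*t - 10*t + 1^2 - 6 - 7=a^2 - 4*a - 3*t^2 + t*(-2*a - 12) - 12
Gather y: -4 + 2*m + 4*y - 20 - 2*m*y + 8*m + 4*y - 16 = 10*m + y*(8 - 2*m) - 40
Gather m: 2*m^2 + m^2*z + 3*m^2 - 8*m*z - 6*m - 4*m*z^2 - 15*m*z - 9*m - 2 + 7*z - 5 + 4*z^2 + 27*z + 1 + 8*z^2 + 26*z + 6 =m^2*(z + 5) + m*(-4*z^2 - 23*z - 15) + 12*z^2 + 60*z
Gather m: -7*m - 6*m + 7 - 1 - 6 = -13*m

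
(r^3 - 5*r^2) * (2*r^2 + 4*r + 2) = 2*r^5 - 6*r^4 - 18*r^3 - 10*r^2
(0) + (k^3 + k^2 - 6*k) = k^3 + k^2 - 6*k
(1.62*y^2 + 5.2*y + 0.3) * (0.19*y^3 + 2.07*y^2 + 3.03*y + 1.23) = 0.3078*y^5 + 4.3414*y^4 + 15.7296*y^3 + 18.3696*y^2 + 7.305*y + 0.369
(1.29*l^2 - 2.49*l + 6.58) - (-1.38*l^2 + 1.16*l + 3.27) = 2.67*l^2 - 3.65*l + 3.31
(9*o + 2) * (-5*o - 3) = -45*o^2 - 37*o - 6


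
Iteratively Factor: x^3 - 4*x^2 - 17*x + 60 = (x + 4)*(x^2 - 8*x + 15) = (x - 5)*(x + 4)*(x - 3)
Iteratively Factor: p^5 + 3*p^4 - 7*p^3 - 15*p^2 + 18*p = (p)*(p^4 + 3*p^3 - 7*p^2 - 15*p + 18) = p*(p - 1)*(p^3 + 4*p^2 - 3*p - 18) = p*(p - 1)*(p + 3)*(p^2 + p - 6) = p*(p - 1)*(p + 3)^2*(p - 2)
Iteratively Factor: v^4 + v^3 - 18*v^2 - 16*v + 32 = (v - 1)*(v^3 + 2*v^2 - 16*v - 32) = (v - 1)*(v + 4)*(v^2 - 2*v - 8) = (v - 4)*(v - 1)*(v + 4)*(v + 2)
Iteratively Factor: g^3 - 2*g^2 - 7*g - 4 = (g - 4)*(g^2 + 2*g + 1) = (g - 4)*(g + 1)*(g + 1)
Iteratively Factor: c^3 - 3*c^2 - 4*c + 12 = (c + 2)*(c^2 - 5*c + 6) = (c - 3)*(c + 2)*(c - 2)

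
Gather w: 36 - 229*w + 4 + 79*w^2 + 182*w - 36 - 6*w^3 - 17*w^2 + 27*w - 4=-6*w^3 + 62*w^2 - 20*w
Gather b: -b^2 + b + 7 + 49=-b^2 + b + 56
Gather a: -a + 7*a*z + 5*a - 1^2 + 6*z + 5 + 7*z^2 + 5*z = a*(7*z + 4) + 7*z^2 + 11*z + 4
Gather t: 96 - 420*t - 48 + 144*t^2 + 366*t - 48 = 144*t^2 - 54*t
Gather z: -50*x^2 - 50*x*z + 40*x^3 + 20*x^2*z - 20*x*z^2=40*x^3 - 50*x^2 - 20*x*z^2 + z*(20*x^2 - 50*x)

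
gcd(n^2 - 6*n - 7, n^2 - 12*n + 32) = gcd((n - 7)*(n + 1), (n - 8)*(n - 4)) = 1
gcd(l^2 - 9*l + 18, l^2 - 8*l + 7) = 1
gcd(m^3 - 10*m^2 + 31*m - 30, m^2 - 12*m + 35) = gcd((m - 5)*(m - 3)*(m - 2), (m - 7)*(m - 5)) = m - 5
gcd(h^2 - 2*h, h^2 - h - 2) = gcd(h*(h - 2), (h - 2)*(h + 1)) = h - 2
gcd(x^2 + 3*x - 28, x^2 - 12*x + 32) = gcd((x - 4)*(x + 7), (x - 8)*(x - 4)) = x - 4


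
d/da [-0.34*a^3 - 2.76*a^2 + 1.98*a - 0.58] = -1.02*a^2 - 5.52*a + 1.98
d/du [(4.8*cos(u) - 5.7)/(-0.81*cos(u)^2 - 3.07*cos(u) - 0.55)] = (-3.888*cos(u)^2 + 9.234*cos(u) + 20.139)*sin(u)/(0.6561*cos(u)^4 + 4.9734*cos(u)^3 + 10.3159*cos(u)^2 + 3.377*cos(u) + 0.3025)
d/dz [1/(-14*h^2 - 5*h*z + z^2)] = (5*h - 2*z)/(14*h^2 + 5*h*z - z^2)^2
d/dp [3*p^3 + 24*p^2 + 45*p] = 9*p^2 + 48*p + 45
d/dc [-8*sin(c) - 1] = -8*cos(c)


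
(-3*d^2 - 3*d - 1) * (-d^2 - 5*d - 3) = 3*d^4 + 18*d^3 + 25*d^2 + 14*d + 3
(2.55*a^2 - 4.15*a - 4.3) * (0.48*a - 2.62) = 1.224*a^3 - 8.673*a^2 + 8.809*a + 11.266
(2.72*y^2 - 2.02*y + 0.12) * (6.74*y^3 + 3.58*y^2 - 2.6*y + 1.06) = 18.3328*y^5 - 3.8772*y^4 - 13.4948*y^3 + 8.5648*y^2 - 2.4532*y + 0.1272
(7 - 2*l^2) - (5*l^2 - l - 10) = -7*l^2 + l + 17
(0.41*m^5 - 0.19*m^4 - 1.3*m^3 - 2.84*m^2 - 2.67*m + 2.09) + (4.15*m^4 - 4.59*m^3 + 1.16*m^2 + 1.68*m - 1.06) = 0.41*m^5 + 3.96*m^4 - 5.89*m^3 - 1.68*m^2 - 0.99*m + 1.03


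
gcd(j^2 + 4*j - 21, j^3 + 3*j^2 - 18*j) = j - 3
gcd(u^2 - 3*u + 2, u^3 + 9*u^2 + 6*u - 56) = u - 2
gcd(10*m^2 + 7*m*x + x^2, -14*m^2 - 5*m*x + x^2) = 2*m + x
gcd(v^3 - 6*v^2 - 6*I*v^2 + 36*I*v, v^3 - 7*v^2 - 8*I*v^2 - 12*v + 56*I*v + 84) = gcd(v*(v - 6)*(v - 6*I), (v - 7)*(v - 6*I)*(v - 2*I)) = v - 6*I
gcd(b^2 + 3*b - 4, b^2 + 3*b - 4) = b^2 + 3*b - 4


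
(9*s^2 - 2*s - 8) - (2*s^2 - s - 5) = 7*s^2 - s - 3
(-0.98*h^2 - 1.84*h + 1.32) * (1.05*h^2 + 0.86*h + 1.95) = -1.029*h^4 - 2.7748*h^3 - 2.1074*h^2 - 2.4528*h + 2.574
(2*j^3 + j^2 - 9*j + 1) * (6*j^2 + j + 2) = 12*j^5 + 8*j^4 - 49*j^3 - j^2 - 17*j + 2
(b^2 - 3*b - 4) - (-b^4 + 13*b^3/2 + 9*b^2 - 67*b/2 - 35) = b^4 - 13*b^3/2 - 8*b^2 + 61*b/2 + 31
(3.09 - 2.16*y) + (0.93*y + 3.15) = 6.24 - 1.23*y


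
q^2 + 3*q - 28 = (q - 4)*(q + 7)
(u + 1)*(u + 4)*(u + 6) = u^3 + 11*u^2 + 34*u + 24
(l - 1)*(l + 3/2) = l^2 + l/2 - 3/2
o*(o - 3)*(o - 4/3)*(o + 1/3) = o^4 - 4*o^3 + 23*o^2/9 + 4*o/3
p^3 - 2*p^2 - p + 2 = (p - 2)*(p - 1)*(p + 1)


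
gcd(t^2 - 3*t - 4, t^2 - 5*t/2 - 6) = t - 4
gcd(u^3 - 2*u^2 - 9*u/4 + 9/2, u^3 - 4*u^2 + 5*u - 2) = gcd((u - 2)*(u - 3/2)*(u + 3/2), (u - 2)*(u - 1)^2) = u - 2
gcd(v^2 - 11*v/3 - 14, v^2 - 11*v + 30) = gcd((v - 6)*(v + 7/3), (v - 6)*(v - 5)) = v - 6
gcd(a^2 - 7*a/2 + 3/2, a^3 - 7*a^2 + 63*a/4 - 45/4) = a - 3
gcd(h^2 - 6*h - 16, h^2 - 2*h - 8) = h + 2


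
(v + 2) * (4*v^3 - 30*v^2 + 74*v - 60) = 4*v^4 - 22*v^3 + 14*v^2 + 88*v - 120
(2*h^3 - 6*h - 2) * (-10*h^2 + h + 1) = -20*h^5 + 2*h^4 + 62*h^3 + 14*h^2 - 8*h - 2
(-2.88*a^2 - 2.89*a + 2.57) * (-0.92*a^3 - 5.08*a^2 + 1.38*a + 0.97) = 2.6496*a^5 + 17.2892*a^4 + 8.3424*a^3 - 19.8374*a^2 + 0.743299999999999*a + 2.4929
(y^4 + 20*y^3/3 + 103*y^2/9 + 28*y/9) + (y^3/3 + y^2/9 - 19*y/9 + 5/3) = y^4 + 7*y^3 + 104*y^2/9 + y + 5/3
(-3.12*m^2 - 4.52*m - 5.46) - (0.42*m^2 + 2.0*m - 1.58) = -3.54*m^2 - 6.52*m - 3.88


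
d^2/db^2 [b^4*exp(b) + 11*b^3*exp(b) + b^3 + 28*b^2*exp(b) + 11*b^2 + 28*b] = b^4*exp(b) + 19*b^3*exp(b) + 106*b^2*exp(b) + 178*b*exp(b) + 6*b + 56*exp(b) + 22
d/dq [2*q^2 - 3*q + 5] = 4*q - 3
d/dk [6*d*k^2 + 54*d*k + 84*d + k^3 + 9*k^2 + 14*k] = 12*d*k + 54*d + 3*k^2 + 18*k + 14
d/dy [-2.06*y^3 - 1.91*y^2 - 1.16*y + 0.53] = -6.18*y^2 - 3.82*y - 1.16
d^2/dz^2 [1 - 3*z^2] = -6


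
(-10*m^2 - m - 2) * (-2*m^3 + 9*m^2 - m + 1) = 20*m^5 - 88*m^4 + 5*m^3 - 27*m^2 + m - 2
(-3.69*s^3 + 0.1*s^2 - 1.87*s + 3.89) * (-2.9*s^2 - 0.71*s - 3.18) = 10.701*s^5 + 2.3299*s^4 + 17.0862*s^3 - 10.2713*s^2 + 3.1847*s - 12.3702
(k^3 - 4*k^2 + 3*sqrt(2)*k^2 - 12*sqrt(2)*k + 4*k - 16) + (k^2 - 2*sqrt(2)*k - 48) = k^3 - 3*k^2 + 3*sqrt(2)*k^2 - 14*sqrt(2)*k + 4*k - 64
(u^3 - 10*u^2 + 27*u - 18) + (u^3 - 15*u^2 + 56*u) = 2*u^3 - 25*u^2 + 83*u - 18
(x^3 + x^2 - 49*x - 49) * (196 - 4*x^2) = -4*x^5 - 4*x^4 + 392*x^3 + 392*x^2 - 9604*x - 9604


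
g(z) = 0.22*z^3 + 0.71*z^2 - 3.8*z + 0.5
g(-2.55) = 11.16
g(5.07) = 28.16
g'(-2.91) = -2.34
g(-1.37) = 6.47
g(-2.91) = 12.15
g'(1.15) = -1.29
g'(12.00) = 108.28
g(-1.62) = 7.58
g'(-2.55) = -3.13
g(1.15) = -2.60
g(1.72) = -2.82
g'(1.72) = 0.59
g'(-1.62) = -4.37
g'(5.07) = 20.36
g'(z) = 0.66*z^2 + 1.42*z - 3.8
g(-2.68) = 11.55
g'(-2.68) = -2.87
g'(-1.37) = -4.51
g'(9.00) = 62.44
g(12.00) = 437.30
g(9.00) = 184.19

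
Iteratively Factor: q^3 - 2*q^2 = (q)*(q^2 - 2*q) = q*(q - 2)*(q)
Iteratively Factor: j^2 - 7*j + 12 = (j - 3)*(j - 4)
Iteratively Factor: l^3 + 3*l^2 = (l)*(l^2 + 3*l) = l^2*(l + 3)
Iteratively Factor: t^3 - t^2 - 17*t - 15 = (t + 1)*(t^2 - 2*t - 15) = (t + 1)*(t + 3)*(t - 5)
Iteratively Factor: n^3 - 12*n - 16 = (n + 2)*(n^2 - 2*n - 8) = (n + 2)^2*(n - 4)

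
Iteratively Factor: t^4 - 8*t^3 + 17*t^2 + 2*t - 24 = (t - 3)*(t^3 - 5*t^2 + 2*t + 8) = (t - 4)*(t - 3)*(t^2 - t - 2) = (t - 4)*(t - 3)*(t + 1)*(t - 2)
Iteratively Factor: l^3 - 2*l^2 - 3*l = (l + 1)*(l^2 - 3*l) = (l - 3)*(l + 1)*(l)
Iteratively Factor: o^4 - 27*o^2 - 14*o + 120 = (o - 2)*(o^3 + 2*o^2 - 23*o - 60) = (o - 5)*(o - 2)*(o^2 + 7*o + 12) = (o - 5)*(o - 2)*(o + 3)*(o + 4)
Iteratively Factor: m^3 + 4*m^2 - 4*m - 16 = (m + 2)*(m^2 + 2*m - 8) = (m - 2)*(m + 2)*(m + 4)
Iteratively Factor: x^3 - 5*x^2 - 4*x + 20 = (x - 2)*(x^2 - 3*x - 10) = (x - 5)*(x - 2)*(x + 2)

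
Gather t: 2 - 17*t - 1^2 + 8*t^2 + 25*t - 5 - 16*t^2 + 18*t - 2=-8*t^2 + 26*t - 6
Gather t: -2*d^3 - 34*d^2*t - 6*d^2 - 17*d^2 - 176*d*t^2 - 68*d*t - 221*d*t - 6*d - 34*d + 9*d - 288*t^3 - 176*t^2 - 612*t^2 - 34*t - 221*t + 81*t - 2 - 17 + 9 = -2*d^3 - 23*d^2 - 31*d - 288*t^3 + t^2*(-176*d - 788) + t*(-34*d^2 - 289*d - 174) - 10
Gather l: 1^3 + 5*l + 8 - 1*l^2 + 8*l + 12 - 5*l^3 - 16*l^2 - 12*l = -5*l^3 - 17*l^2 + l + 21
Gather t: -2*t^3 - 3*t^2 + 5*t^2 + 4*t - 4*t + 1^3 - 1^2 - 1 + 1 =-2*t^3 + 2*t^2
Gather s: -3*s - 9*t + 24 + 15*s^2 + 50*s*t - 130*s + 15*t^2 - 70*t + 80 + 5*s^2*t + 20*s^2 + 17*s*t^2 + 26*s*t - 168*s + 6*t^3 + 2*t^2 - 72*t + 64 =s^2*(5*t + 35) + s*(17*t^2 + 76*t - 301) + 6*t^3 + 17*t^2 - 151*t + 168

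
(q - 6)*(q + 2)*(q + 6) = q^3 + 2*q^2 - 36*q - 72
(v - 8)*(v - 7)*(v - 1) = v^3 - 16*v^2 + 71*v - 56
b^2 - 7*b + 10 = (b - 5)*(b - 2)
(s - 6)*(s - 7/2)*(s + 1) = s^3 - 17*s^2/2 + 23*s/2 + 21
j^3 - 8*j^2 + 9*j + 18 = (j - 6)*(j - 3)*(j + 1)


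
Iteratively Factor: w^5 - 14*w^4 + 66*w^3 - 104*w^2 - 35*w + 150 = (w + 1)*(w^4 - 15*w^3 + 81*w^2 - 185*w + 150) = (w - 3)*(w + 1)*(w^3 - 12*w^2 + 45*w - 50) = (w - 5)*(w - 3)*(w + 1)*(w^2 - 7*w + 10) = (w - 5)*(w - 3)*(w - 2)*(w + 1)*(w - 5)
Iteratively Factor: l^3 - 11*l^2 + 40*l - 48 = (l - 4)*(l^2 - 7*l + 12) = (l - 4)*(l - 3)*(l - 4)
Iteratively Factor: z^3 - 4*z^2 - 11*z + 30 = (z + 3)*(z^2 - 7*z + 10) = (z - 5)*(z + 3)*(z - 2)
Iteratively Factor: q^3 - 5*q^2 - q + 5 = (q - 5)*(q^2 - 1) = (q - 5)*(q + 1)*(q - 1)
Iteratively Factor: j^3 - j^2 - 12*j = (j + 3)*(j^2 - 4*j) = (j - 4)*(j + 3)*(j)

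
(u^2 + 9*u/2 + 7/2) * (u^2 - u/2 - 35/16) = u^4 + 4*u^3 - 15*u^2/16 - 371*u/32 - 245/32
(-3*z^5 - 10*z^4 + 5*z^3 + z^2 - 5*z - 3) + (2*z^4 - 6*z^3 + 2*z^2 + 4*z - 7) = -3*z^5 - 8*z^4 - z^3 + 3*z^2 - z - 10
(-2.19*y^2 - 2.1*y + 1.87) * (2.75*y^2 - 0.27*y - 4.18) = -6.0225*y^4 - 5.1837*y^3 + 14.8637*y^2 + 8.2731*y - 7.8166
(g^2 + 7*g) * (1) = g^2 + 7*g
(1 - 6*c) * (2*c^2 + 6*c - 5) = -12*c^3 - 34*c^2 + 36*c - 5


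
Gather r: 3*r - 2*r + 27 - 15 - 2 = r + 10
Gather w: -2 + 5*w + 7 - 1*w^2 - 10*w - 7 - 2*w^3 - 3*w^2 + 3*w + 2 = -2*w^3 - 4*w^2 - 2*w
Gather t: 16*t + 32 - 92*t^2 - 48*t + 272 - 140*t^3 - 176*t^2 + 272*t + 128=-140*t^3 - 268*t^2 + 240*t + 432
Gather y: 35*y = 35*y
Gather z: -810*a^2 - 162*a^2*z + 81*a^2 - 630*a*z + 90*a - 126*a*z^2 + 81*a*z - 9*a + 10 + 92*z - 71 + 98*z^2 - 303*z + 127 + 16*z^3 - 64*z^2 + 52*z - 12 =-729*a^2 + 81*a + 16*z^3 + z^2*(34 - 126*a) + z*(-162*a^2 - 549*a - 159) + 54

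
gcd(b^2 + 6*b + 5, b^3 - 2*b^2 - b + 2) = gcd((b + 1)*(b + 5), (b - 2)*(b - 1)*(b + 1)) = b + 1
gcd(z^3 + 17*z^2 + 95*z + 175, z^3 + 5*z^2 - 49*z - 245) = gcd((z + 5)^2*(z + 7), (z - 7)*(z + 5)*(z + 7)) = z^2 + 12*z + 35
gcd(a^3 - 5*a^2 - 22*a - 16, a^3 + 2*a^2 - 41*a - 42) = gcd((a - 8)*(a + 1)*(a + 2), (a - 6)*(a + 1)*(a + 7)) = a + 1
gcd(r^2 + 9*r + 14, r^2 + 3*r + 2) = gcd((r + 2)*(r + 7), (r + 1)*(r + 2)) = r + 2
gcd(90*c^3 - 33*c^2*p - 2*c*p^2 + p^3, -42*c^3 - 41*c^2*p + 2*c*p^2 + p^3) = 1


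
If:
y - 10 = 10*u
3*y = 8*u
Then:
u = -15/11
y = -40/11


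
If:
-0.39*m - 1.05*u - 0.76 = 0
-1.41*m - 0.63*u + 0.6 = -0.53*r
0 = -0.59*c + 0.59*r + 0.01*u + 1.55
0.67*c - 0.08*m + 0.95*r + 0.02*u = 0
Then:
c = 1.56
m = 0.43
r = -1.05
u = -0.88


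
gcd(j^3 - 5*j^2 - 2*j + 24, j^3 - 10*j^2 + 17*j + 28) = j - 4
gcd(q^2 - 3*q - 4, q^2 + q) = q + 1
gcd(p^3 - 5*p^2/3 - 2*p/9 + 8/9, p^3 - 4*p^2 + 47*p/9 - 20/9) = p^2 - 7*p/3 + 4/3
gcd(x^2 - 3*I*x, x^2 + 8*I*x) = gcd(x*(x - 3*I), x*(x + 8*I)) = x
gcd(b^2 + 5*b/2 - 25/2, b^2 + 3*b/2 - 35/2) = b + 5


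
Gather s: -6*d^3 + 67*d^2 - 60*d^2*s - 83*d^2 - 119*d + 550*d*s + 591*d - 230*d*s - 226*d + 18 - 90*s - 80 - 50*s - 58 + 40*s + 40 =-6*d^3 - 16*d^2 + 246*d + s*(-60*d^2 + 320*d - 100) - 80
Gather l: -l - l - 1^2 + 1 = -2*l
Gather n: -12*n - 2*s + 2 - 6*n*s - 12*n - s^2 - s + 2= n*(-6*s - 24) - s^2 - 3*s + 4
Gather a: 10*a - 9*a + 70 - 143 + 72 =a - 1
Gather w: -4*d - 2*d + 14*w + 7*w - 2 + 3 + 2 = -6*d + 21*w + 3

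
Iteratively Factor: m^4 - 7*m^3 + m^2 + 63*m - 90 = (m - 5)*(m^3 - 2*m^2 - 9*m + 18) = (m - 5)*(m - 3)*(m^2 + m - 6) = (m - 5)*(m - 3)*(m - 2)*(m + 3)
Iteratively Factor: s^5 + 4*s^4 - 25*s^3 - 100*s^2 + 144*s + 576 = (s + 4)*(s^4 - 25*s^2 + 144) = (s - 3)*(s + 4)*(s^3 + 3*s^2 - 16*s - 48) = (s - 4)*(s - 3)*(s + 4)*(s^2 + 7*s + 12) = (s - 4)*(s - 3)*(s + 3)*(s + 4)*(s + 4)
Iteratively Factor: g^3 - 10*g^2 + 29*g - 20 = (g - 4)*(g^2 - 6*g + 5) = (g - 5)*(g - 4)*(g - 1)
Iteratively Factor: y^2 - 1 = (y - 1)*(y + 1)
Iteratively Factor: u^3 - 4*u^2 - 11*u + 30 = (u + 3)*(u^2 - 7*u + 10) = (u - 5)*(u + 3)*(u - 2)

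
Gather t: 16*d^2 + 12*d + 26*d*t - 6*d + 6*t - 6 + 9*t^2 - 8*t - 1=16*d^2 + 6*d + 9*t^2 + t*(26*d - 2) - 7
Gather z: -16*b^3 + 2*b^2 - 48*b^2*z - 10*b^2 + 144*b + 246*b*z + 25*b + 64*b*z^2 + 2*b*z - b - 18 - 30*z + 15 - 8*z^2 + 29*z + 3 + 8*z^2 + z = -16*b^3 - 8*b^2 + 64*b*z^2 + 168*b + z*(-48*b^2 + 248*b)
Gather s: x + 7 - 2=x + 5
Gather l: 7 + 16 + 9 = 32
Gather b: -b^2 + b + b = -b^2 + 2*b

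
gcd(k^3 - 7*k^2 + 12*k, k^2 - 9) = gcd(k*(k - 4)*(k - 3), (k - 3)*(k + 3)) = k - 3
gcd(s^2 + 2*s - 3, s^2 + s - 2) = s - 1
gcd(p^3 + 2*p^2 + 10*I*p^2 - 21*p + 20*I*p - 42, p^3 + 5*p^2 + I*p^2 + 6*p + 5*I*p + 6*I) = p + 2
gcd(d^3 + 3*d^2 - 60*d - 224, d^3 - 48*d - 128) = d^2 - 4*d - 32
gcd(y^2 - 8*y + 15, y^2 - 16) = 1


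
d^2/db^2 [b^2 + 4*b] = 2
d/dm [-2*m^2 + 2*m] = 2 - 4*m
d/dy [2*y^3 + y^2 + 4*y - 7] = 6*y^2 + 2*y + 4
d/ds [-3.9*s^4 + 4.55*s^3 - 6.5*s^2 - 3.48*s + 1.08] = -15.6*s^3 + 13.65*s^2 - 13.0*s - 3.48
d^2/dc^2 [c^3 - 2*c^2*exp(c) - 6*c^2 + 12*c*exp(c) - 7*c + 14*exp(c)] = -2*c^2*exp(c) + 4*c*exp(c) + 6*c + 34*exp(c) - 12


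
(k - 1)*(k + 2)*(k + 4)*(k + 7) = k^4 + 12*k^3 + 37*k^2 + 6*k - 56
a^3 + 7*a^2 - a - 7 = (a - 1)*(a + 1)*(a + 7)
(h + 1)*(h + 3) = h^2 + 4*h + 3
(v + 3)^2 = v^2 + 6*v + 9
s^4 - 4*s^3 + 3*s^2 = s^2*(s - 3)*(s - 1)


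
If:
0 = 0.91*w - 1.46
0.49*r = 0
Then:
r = 0.00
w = 1.60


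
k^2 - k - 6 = (k - 3)*(k + 2)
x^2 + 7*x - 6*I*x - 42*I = (x + 7)*(x - 6*I)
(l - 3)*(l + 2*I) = l^2 - 3*l + 2*I*l - 6*I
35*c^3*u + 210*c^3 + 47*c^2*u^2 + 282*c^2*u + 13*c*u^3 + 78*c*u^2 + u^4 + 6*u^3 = (c + u)*(5*c + u)*(7*c + u)*(u + 6)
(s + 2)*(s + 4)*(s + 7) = s^3 + 13*s^2 + 50*s + 56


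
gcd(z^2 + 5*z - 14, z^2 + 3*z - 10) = z - 2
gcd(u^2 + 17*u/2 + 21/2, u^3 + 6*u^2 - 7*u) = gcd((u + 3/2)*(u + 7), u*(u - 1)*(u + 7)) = u + 7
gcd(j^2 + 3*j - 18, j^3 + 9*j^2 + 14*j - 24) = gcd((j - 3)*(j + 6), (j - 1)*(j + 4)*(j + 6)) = j + 6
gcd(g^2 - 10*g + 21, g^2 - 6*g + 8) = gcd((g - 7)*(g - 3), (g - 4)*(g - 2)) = 1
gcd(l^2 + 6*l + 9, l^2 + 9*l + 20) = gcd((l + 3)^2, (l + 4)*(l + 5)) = 1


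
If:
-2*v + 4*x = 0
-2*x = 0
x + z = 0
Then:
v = 0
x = 0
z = 0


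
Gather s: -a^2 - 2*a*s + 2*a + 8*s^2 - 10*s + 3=-a^2 + 2*a + 8*s^2 + s*(-2*a - 10) + 3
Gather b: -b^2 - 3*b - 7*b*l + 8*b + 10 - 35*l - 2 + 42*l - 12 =-b^2 + b*(5 - 7*l) + 7*l - 4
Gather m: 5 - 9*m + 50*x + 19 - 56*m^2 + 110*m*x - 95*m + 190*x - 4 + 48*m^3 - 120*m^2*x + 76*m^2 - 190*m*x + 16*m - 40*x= 48*m^3 + m^2*(20 - 120*x) + m*(-80*x - 88) + 200*x + 20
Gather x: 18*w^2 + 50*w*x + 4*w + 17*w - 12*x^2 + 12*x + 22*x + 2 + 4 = 18*w^2 + 21*w - 12*x^2 + x*(50*w + 34) + 6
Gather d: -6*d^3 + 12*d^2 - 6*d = -6*d^3 + 12*d^2 - 6*d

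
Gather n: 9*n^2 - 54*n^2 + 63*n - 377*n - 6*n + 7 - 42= -45*n^2 - 320*n - 35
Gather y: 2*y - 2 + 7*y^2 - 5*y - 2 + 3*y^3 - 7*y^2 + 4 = 3*y^3 - 3*y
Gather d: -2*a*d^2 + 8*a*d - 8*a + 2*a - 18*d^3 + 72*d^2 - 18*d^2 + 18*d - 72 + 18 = -6*a - 18*d^3 + d^2*(54 - 2*a) + d*(8*a + 18) - 54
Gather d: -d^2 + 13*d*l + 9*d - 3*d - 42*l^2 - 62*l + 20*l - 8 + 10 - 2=-d^2 + d*(13*l + 6) - 42*l^2 - 42*l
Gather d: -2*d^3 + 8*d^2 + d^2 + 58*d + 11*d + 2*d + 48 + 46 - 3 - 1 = -2*d^3 + 9*d^2 + 71*d + 90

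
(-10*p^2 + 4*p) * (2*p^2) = -20*p^4 + 8*p^3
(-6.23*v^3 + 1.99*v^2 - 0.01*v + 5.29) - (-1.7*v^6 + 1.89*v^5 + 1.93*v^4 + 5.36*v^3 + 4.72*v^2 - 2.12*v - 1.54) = 1.7*v^6 - 1.89*v^5 - 1.93*v^4 - 11.59*v^3 - 2.73*v^2 + 2.11*v + 6.83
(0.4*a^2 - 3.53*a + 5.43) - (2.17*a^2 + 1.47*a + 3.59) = -1.77*a^2 - 5.0*a + 1.84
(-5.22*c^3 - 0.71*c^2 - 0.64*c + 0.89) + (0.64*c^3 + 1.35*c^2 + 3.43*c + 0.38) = -4.58*c^3 + 0.64*c^2 + 2.79*c + 1.27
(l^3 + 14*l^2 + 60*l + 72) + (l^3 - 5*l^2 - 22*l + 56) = 2*l^3 + 9*l^2 + 38*l + 128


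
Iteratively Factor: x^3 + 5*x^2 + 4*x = (x)*(x^2 + 5*x + 4) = x*(x + 4)*(x + 1)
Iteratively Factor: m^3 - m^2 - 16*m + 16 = (m - 1)*(m^2 - 16) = (m - 4)*(m - 1)*(m + 4)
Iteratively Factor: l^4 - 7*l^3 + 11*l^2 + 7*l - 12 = (l + 1)*(l^3 - 8*l^2 + 19*l - 12) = (l - 1)*(l + 1)*(l^2 - 7*l + 12) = (l - 4)*(l - 1)*(l + 1)*(l - 3)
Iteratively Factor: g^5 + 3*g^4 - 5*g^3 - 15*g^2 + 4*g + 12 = (g + 2)*(g^4 + g^3 - 7*g^2 - g + 6) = (g + 2)*(g + 3)*(g^3 - 2*g^2 - g + 2) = (g + 1)*(g + 2)*(g + 3)*(g^2 - 3*g + 2) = (g - 1)*(g + 1)*(g + 2)*(g + 3)*(g - 2)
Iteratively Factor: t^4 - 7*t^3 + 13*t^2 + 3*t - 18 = (t + 1)*(t^3 - 8*t^2 + 21*t - 18) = (t - 3)*(t + 1)*(t^2 - 5*t + 6) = (t - 3)*(t - 2)*(t + 1)*(t - 3)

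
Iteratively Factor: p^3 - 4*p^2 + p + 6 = (p + 1)*(p^2 - 5*p + 6) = (p - 2)*(p + 1)*(p - 3)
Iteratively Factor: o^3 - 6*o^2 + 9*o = (o - 3)*(o^2 - 3*o) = (o - 3)^2*(o)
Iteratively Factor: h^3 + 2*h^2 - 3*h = (h + 3)*(h^2 - h) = h*(h + 3)*(h - 1)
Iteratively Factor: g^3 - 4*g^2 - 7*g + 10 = (g - 1)*(g^2 - 3*g - 10) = (g - 5)*(g - 1)*(g + 2)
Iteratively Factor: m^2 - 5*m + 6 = (m - 3)*(m - 2)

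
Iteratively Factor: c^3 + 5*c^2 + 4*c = (c)*(c^2 + 5*c + 4) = c*(c + 4)*(c + 1)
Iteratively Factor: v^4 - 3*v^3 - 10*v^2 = (v)*(v^3 - 3*v^2 - 10*v) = v*(v + 2)*(v^2 - 5*v) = v*(v - 5)*(v + 2)*(v)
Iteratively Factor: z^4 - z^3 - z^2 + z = (z - 1)*(z^3 - z) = (z - 1)^2*(z^2 + z) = (z - 1)^2*(z + 1)*(z)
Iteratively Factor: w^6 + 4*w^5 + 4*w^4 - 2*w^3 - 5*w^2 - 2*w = (w - 1)*(w^5 + 5*w^4 + 9*w^3 + 7*w^2 + 2*w) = (w - 1)*(w + 1)*(w^4 + 4*w^3 + 5*w^2 + 2*w) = (w - 1)*(w + 1)^2*(w^3 + 3*w^2 + 2*w) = (w - 1)*(w + 1)^3*(w^2 + 2*w) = (w - 1)*(w + 1)^3*(w + 2)*(w)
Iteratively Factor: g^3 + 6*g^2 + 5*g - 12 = (g - 1)*(g^2 + 7*g + 12) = (g - 1)*(g + 4)*(g + 3)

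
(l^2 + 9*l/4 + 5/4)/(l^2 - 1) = (l + 5/4)/(l - 1)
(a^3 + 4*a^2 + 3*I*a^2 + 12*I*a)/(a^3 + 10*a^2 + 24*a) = (a + 3*I)/(a + 6)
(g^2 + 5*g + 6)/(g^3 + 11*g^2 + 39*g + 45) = (g + 2)/(g^2 + 8*g + 15)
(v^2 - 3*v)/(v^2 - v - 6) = v/(v + 2)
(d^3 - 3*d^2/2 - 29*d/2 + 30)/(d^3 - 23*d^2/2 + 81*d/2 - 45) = (d + 4)/(d - 6)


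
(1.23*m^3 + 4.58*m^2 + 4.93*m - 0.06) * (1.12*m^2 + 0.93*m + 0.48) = 1.3776*m^5 + 6.2735*m^4 + 10.3714*m^3 + 6.7161*m^2 + 2.3106*m - 0.0288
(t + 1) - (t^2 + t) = 1 - t^2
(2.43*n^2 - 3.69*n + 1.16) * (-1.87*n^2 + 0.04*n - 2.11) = -4.5441*n^4 + 6.9975*n^3 - 7.4441*n^2 + 7.8323*n - 2.4476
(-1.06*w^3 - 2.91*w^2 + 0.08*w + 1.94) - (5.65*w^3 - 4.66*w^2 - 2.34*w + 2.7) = -6.71*w^3 + 1.75*w^2 + 2.42*w - 0.76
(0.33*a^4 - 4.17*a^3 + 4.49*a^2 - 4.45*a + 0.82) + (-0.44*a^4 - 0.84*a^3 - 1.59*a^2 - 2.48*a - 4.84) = -0.11*a^4 - 5.01*a^3 + 2.9*a^2 - 6.93*a - 4.02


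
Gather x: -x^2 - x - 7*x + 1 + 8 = -x^2 - 8*x + 9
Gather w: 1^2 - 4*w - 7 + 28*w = 24*w - 6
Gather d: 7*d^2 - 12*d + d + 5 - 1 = 7*d^2 - 11*d + 4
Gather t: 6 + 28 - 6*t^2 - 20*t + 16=-6*t^2 - 20*t + 50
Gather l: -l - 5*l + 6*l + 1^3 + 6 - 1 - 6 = 0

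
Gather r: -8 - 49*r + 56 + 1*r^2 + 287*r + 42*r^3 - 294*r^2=42*r^3 - 293*r^2 + 238*r + 48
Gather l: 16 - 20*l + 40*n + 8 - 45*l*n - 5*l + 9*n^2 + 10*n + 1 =l*(-45*n - 25) + 9*n^2 + 50*n + 25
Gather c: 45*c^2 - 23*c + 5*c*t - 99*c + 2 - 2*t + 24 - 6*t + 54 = 45*c^2 + c*(5*t - 122) - 8*t + 80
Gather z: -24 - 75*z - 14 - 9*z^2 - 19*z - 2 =-9*z^2 - 94*z - 40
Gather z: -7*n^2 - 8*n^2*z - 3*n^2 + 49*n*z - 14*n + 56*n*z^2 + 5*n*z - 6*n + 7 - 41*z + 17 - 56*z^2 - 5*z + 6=-10*n^2 - 20*n + z^2*(56*n - 56) + z*(-8*n^2 + 54*n - 46) + 30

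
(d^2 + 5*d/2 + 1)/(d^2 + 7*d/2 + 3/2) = (d + 2)/(d + 3)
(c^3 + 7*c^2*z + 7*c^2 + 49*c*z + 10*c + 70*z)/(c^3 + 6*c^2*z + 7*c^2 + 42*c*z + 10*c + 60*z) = (c + 7*z)/(c + 6*z)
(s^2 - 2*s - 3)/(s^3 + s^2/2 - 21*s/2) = 2*(s + 1)/(s*(2*s + 7))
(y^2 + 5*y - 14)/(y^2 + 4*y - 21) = (y - 2)/(y - 3)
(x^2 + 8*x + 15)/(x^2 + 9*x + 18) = (x + 5)/(x + 6)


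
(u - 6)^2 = u^2 - 12*u + 36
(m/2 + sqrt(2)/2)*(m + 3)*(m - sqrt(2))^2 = m^4/2 - sqrt(2)*m^3/2 + 3*m^3/2 - 3*sqrt(2)*m^2/2 - m^2 - 3*m + sqrt(2)*m + 3*sqrt(2)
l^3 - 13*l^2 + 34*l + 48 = (l - 8)*(l - 6)*(l + 1)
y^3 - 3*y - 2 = (y - 2)*(y + 1)^2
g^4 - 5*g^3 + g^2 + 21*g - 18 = (g - 3)^2*(g - 1)*(g + 2)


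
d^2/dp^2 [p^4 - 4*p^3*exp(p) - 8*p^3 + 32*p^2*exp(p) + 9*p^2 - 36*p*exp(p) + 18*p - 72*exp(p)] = -4*p^3*exp(p) + 8*p^2*exp(p) + 12*p^2 + 68*p*exp(p) - 48*p - 80*exp(p) + 18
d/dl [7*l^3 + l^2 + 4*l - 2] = 21*l^2 + 2*l + 4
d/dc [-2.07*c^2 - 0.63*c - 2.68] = -4.14*c - 0.63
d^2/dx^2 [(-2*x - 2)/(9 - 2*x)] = 88/(2*x - 9)^3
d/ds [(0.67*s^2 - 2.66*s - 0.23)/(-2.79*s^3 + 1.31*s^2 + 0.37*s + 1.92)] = (1.8693*s^4 - 14.8428*s^3 + 1.8074*s^2 + 3.1754*s - 5.0221)/(7.7841*s^6 - 7.3098*s^5 - 0.3485*s^4 - 9.7442*s^3 + 5.1673*s^2 + 1.4208*s + 3.6864)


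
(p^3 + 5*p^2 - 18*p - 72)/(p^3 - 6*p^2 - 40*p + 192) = (p + 3)/(p - 8)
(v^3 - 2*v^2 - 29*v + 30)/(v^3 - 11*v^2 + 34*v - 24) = (v + 5)/(v - 4)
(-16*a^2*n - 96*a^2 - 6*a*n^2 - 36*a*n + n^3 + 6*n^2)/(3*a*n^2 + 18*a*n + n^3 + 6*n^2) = (-16*a^2 - 6*a*n + n^2)/(n*(3*a + n))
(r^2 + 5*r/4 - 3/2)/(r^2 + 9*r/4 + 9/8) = 2*(4*r^2 + 5*r - 6)/(8*r^2 + 18*r + 9)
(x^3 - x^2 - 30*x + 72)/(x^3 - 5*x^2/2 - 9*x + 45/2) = 2*(x^2 + 2*x - 24)/(2*x^2 + x - 15)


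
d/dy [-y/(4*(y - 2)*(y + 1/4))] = 2*(2*y^2 + 1)/(16*y^4 - 56*y^3 + 33*y^2 + 28*y + 4)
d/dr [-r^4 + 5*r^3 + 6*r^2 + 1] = r*(-4*r^2 + 15*r + 12)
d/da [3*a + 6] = 3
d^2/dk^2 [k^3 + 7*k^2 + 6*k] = 6*k + 14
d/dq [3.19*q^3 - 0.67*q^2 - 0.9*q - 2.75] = 9.57*q^2 - 1.34*q - 0.9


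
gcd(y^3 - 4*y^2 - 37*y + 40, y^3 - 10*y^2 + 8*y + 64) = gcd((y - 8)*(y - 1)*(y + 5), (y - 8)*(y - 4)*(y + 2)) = y - 8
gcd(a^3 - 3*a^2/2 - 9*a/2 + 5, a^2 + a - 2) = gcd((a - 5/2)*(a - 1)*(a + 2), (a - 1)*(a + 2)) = a^2 + a - 2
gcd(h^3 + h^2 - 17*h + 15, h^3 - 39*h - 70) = h + 5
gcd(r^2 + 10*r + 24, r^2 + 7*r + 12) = r + 4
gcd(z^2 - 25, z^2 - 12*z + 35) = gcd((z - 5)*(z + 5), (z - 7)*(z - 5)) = z - 5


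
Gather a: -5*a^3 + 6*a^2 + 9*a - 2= -5*a^3 + 6*a^2 + 9*a - 2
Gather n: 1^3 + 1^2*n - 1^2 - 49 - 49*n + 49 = -48*n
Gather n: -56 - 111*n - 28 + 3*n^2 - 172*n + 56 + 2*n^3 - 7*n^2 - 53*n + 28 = 2*n^3 - 4*n^2 - 336*n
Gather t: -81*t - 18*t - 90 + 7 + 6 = -99*t - 77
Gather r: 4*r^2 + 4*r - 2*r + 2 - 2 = 4*r^2 + 2*r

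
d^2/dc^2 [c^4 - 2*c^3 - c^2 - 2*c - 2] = 12*c^2 - 12*c - 2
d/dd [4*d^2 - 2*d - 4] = 8*d - 2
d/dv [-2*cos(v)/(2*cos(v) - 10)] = -5*sin(v)/(cos(v) - 5)^2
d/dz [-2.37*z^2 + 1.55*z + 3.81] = 1.55 - 4.74*z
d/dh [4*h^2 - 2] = 8*h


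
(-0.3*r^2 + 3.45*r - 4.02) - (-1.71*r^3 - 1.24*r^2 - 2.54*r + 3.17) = 1.71*r^3 + 0.94*r^2 + 5.99*r - 7.19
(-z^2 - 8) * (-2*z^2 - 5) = 2*z^4 + 21*z^2 + 40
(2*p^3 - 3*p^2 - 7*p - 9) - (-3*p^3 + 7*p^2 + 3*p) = 5*p^3 - 10*p^2 - 10*p - 9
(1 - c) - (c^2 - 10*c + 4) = -c^2 + 9*c - 3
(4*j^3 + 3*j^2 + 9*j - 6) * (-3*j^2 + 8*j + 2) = -12*j^5 + 23*j^4 + 5*j^3 + 96*j^2 - 30*j - 12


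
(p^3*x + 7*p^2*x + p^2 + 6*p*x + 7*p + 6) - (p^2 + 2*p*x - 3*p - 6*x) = p^3*x + 7*p^2*x + 4*p*x + 10*p + 6*x + 6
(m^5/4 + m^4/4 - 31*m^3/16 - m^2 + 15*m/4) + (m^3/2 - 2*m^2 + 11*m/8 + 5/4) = m^5/4 + m^4/4 - 23*m^3/16 - 3*m^2 + 41*m/8 + 5/4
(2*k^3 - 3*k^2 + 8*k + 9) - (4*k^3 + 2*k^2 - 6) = -2*k^3 - 5*k^2 + 8*k + 15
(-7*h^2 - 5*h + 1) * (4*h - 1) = -28*h^3 - 13*h^2 + 9*h - 1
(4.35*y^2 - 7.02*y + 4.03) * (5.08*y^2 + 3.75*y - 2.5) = 22.098*y^4 - 19.3491*y^3 - 16.7276*y^2 + 32.6625*y - 10.075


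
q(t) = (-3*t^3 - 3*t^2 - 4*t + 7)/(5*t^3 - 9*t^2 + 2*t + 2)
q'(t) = (-15*t^2 + 18*t - 2)*(-3*t^3 - 3*t^2 - 4*t + 7)/(5*t^3 - 9*t^2 + 2*t + 2)^2 + (-9*t^2 - 6*t - 4)/(5*t^3 - 9*t^2 + 2*t + 2) = (42*t^4 + 28*t^3 - 165*t^2 + 114*t - 22)/(25*t^6 - 90*t^5 + 101*t^4 - 16*t^3 - 32*t^2 + 8*t + 4)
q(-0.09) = 4.21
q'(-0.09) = -11.06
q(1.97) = -3.84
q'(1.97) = 4.79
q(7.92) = -0.88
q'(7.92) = 0.05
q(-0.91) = -0.94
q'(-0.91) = -2.09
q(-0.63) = -2.22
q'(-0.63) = -9.58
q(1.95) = -3.94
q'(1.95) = 5.06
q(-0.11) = 4.45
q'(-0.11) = -13.20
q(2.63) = -2.19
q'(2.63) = 1.28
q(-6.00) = -0.40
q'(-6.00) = 0.02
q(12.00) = -0.77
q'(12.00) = 0.02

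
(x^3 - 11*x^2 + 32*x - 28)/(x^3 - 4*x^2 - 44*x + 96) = (x^2 - 9*x + 14)/(x^2 - 2*x - 48)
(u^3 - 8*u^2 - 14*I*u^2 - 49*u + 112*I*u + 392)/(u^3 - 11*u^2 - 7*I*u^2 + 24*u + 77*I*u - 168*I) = (u - 7*I)/(u - 3)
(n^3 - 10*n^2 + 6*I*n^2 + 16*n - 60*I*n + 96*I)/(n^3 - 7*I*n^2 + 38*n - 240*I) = (n^2 - 10*n + 16)/(n^2 - 13*I*n - 40)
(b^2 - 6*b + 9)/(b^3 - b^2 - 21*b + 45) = 1/(b + 5)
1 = 1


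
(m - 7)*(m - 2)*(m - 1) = m^3 - 10*m^2 + 23*m - 14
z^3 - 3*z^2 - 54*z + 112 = (z - 8)*(z - 2)*(z + 7)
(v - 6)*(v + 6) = v^2 - 36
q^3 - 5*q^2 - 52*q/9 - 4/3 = (q - 6)*(q + 1/3)*(q + 2/3)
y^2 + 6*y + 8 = (y + 2)*(y + 4)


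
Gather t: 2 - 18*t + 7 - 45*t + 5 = 14 - 63*t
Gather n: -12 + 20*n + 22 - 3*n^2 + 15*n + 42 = -3*n^2 + 35*n + 52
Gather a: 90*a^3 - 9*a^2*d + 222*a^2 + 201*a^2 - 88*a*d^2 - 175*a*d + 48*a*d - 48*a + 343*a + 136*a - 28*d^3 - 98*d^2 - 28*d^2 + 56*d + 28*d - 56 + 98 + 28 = 90*a^3 + a^2*(423 - 9*d) + a*(-88*d^2 - 127*d + 431) - 28*d^3 - 126*d^2 + 84*d + 70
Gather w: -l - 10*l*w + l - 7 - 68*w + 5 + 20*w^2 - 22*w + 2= 20*w^2 + w*(-10*l - 90)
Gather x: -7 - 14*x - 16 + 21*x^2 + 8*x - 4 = 21*x^2 - 6*x - 27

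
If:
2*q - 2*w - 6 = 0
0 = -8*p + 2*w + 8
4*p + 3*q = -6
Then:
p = -3/16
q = -7/4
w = -19/4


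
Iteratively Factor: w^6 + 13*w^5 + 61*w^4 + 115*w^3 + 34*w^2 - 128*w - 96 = (w + 2)*(w^5 + 11*w^4 + 39*w^3 + 37*w^2 - 40*w - 48) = (w + 1)*(w + 2)*(w^4 + 10*w^3 + 29*w^2 + 8*w - 48) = (w + 1)*(w + 2)*(w + 4)*(w^3 + 6*w^2 + 5*w - 12) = (w + 1)*(w + 2)*(w + 3)*(w + 4)*(w^2 + 3*w - 4) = (w + 1)*(w + 2)*(w + 3)*(w + 4)^2*(w - 1)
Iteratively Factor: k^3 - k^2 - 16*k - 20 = (k - 5)*(k^2 + 4*k + 4) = (k - 5)*(k + 2)*(k + 2)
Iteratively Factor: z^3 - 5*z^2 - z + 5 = (z + 1)*(z^2 - 6*z + 5) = (z - 5)*(z + 1)*(z - 1)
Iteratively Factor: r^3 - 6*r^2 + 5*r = (r)*(r^2 - 6*r + 5) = r*(r - 1)*(r - 5)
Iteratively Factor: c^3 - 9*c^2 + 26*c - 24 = (c - 3)*(c^2 - 6*c + 8) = (c - 4)*(c - 3)*(c - 2)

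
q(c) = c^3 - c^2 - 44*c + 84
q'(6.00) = 52.00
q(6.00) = 0.00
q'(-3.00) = -11.00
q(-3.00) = 180.00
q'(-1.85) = -30.03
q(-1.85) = 155.65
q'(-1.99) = -28.14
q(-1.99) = 159.72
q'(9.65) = 216.07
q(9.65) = 464.91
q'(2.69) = -27.67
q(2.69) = -22.13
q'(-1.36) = -35.73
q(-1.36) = 139.47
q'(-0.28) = -43.20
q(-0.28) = 96.22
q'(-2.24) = -24.47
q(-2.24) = 166.30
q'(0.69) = -43.95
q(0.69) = 53.49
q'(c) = 3*c^2 - 2*c - 44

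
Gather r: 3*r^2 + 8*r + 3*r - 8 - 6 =3*r^2 + 11*r - 14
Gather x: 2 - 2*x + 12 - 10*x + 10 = 24 - 12*x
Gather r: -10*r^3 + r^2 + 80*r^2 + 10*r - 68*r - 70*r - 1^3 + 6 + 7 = -10*r^3 + 81*r^2 - 128*r + 12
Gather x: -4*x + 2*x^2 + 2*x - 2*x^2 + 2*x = 0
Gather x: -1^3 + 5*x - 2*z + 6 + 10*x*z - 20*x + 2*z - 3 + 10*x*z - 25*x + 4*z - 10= x*(20*z - 40) + 4*z - 8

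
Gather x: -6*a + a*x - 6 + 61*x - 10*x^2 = -6*a - 10*x^2 + x*(a + 61) - 6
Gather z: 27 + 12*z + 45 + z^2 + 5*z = z^2 + 17*z + 72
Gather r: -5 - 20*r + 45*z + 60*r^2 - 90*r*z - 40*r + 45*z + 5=60*r^2 + r*(-90*z - 60) + 90*z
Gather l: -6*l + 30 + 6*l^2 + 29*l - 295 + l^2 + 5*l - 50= 7*l^2 + 28*l - 315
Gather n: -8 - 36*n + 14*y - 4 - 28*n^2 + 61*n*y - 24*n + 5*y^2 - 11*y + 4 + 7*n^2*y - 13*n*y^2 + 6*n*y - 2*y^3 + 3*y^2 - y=n^2*(7*y - 28) + n*(-13*y^2 + 67*y - 60) - 2*y^3 + 8*y^2 + 2*y - 8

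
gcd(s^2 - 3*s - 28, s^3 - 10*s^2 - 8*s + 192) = s + 4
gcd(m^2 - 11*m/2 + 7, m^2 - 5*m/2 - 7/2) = m - 7/2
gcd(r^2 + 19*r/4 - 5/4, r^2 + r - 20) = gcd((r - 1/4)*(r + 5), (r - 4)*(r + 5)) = r + 5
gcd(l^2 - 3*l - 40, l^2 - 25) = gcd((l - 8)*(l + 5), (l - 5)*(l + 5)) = l + 5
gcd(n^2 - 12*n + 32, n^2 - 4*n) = n - 4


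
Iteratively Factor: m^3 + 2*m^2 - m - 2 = (m + 1)*(m^2 + m - 2) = (m - 1)*(m + 1)*(m + 2)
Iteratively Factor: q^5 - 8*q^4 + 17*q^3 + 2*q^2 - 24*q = (q - 3)*(q^4 - 5*q^3 + 2*q^2 + 8*q) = (q - 4)*(q - 3)*(q^3 - q^2 - 2*q) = q*(q - 4)*(q - 3)*(q^2 - q - 2) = q*(q - 4)*(q - 3)*(q + 1)*(q - 2)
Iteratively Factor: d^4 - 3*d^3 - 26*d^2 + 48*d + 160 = (d + 4)*(d^3 - 7*d^2 + 2*d + 40) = (d - 5)*(d + 4)*(d^2 - 2*d - 8) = (d - 5)*(d - 4)*(d + 4)*(d + 2)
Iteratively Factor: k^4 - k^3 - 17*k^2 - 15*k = (k - 5)*(k^3 + 4*k^2 + 3*k) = (k - 5)*(k + 3)*(k^2 + k) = k*(k - 5)*(k + 3)*(k + 1)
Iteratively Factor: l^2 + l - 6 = (l + 3)*(l - 2)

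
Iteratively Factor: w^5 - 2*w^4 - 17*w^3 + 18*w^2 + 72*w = (w + 3)*(w^4 - 5*w^3 - 2*w^2 + 24*w) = (w + 2)*(w + 3)*(w^3 - 7*w^2 + 12*w) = (w - 4)*(w + 2)*(w + 3)*(w^2 - 3*w) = (w - 4)*(w - 3)*(w + 2)*(w + 3)*(w)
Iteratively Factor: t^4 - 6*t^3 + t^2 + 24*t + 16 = (t - 4)*(t^3 - 2*t^2 - 7*t - 4) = (t - 4)^2*(t^2 + 2*t + 1) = (t - 4)^2*(t + 1)*(t + 1)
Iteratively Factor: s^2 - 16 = (s - 4)*(s + 4)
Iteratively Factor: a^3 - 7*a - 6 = (a + 1)*(a^2 - a - 6) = (a - 3)*(a + 1)*(a + 2)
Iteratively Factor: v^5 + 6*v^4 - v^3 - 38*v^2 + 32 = (v + 1)*(v^4 + 5*v^3 - 6*v^2 - 32*v + 32) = (v + 1)*(v + 4)*(v^3 + v^2 - 10*v + 8) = (v + 1)*(v + 4)^2*(v^2 - 3*v + 2) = (v - 1)*(v + 1)*(v + 4)^2*(v - 2)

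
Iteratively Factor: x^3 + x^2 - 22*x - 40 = (x + 2)*(x^2 - x - 20) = (x - 5)*(x + 2)*(x + 4)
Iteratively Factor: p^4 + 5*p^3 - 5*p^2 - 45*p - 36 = (p + 4)*(p^3 + p^2 - 9*p - 9) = (p + 1)*(p + 4)*(p^2 - 9) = (p - 3)*(p + 1)*(p + 4)*(p + 3)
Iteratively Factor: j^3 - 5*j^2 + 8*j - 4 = (j - 2)*(j^2 - 3*j + 2) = (j - 2)*(j - 1)*(j - 2)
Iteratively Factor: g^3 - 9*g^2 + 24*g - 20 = (g - 2)*(g^2 - 7*g + 10) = (g - 5)*(g - 2)*(g - 2)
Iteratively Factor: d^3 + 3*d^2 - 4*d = (d)*(d^2 + 3*d - 4) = d*(d - 1)*(d + 4)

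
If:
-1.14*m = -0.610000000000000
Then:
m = 0.54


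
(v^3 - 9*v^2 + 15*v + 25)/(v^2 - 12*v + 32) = (v^3 - 9*v^2 + 15*v + 25)/(v^2 - 12*v + 32)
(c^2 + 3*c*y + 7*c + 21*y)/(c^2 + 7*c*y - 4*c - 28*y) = (c^2 + 3*c*y + 7*c + 21*y)/(c^2 + 7*c*y - 4*c - 28*y)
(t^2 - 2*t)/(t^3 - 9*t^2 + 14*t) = 1/(t - 7)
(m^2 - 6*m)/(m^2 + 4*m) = (m - 6)/(m + 4)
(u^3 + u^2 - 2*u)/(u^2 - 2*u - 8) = u*(u - 1)/(u - 4)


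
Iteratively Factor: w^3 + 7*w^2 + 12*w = (w + 4)*(w^2 + 3*w) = (w + 3)*(w + 4)*(w)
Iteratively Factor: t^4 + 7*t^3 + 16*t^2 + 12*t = (t + 3)*(t^3 + 4*t^2 + 4*t) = t*(t + 3)*(t^2 + 4*t + 4) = t*(t + 2)*(t + 3)*(t + 2)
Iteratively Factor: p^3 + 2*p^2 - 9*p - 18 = (p - 3)*(p^2 + 5*p + 6) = (p - 3)*(p + 2)*(p + 3)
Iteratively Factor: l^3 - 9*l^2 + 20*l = (l)*(l^2 - 9*l + 20) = l*(l - 4)*(l - 5)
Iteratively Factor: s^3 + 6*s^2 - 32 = (s - 2)*(s^2 + 8*s + 16) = (s - 2)*(s + 4)*(s + 4)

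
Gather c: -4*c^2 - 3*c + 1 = -4*c^2 - 3*c + 1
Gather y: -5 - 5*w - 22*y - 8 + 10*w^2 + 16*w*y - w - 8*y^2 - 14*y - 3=10*w^2 - 6*w - 8*y^2 + y*(16*w - 36) - 16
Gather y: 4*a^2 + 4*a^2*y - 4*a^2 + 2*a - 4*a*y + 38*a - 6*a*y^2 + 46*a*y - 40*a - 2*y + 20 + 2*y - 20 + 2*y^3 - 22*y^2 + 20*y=2*y^3 + y^2*(-6*a - 22) + y*(4*a^2 + 42*a + 20)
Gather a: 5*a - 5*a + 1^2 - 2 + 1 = 0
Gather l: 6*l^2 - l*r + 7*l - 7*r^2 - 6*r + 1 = 6*l^2 + l*(7 - r) - 7*r^2 - 6*r + 1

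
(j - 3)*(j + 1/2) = j^2 - 5*j/2 - 3/2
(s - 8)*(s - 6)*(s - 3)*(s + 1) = s^4 - 16*s^3 + 73*s^2 - 54*s - 144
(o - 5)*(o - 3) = o^2 - 8*o + 15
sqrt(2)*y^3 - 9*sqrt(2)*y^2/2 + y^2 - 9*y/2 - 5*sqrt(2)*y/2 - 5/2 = (y - 5)*(y + sqrt(2)/2)*(sqrt(2)*y + sqrt(2)/2)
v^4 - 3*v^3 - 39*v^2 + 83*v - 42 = (v - 7)*(v - 1)^2*(v + 6)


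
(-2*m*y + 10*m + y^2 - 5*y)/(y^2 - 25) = (-2*m + y)/(y + 5)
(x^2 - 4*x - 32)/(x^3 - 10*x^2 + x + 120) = (x + 4)/(x^2 - 2*x - 15)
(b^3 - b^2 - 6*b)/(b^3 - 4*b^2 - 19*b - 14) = b*(b - 3)/(b^2 - 6*b - 7)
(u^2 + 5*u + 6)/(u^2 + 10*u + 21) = (u + 2)/(u + 7)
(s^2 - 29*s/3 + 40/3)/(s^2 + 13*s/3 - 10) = (s - 8)/(s + 6)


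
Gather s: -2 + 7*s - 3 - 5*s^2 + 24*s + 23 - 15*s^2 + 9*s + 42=-20*s^2 + 40*s + 60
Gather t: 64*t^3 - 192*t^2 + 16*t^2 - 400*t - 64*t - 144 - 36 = 64*t^3 - 176*t^2 - 464*t - 180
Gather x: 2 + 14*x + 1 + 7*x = 21*x + 3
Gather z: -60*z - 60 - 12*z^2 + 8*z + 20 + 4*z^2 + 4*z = -8*z^2 - 48*z - 40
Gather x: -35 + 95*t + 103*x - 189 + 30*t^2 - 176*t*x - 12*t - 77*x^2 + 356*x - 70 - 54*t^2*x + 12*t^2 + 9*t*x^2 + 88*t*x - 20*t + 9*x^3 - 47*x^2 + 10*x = 42*t^2 + 63*t + 9*x^3 + x^2*(9*t - 124) + x*(-54*t^2 - 88*t + 469) - 294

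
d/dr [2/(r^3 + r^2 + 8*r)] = 2*(-3*r^2 - 2*r - 8)/(r^2*(r^2 + r + 8)^2)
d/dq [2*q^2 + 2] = 4*q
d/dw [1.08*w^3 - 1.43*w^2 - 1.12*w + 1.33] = 3.24*w^2 - 2.86*w - 1.12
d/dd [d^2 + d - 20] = 2*d + 1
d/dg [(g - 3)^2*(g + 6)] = 3*g^2 - 27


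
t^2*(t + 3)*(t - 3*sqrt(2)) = t^4 - 3*sqrt(2)*t^3 + 3*t^3 - 9*sqrt(2)*t^2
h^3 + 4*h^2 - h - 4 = (h - 1)*(h + 1)*(h + 4)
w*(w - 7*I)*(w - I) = w^3 - 8*I*w^2 - 7*w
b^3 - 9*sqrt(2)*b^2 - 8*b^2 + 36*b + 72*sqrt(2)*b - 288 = (b - 8)*(b - 6*sqrt(2))*(b - 3*sqrt(2))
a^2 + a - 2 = (a - 1)*(a + 2)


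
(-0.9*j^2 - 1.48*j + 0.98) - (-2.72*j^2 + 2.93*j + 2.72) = 1.82*j^2 - 4.41*j - 1.74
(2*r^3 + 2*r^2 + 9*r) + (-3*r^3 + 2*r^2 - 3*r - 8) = -r^3 + 4*r^2 + 6*r - 8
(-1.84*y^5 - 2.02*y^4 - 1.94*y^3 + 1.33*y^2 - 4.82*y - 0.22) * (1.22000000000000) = -2.2448*y^5 - 2.4644*y^4 - 2.3668*y^3 + 1.6226*y^2 - 5.8804*y - 0.2684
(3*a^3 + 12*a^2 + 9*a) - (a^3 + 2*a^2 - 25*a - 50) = 2*a^3 + 10*a^2 + 34*a + 50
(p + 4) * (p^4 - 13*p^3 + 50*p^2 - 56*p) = p^5 - 9*p^4 - 2*p^3 + 144*p^2 - 224*p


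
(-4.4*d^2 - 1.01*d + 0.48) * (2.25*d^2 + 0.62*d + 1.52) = -9.9*d^4 - 5.0005*d^3 - 6.2342*d^2 - 1.2376*d + 0.7296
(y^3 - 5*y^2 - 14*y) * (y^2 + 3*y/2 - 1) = y^5 - 7*y^4/2 - 45*y^3/2 - 16*y^2 + 14*y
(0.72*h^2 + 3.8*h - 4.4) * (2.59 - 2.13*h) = -1.5336*h^3 - 6.2292*h^2 + 19.214*h - 11.396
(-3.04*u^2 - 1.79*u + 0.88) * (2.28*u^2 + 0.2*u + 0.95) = -6.9312*u^4 - 4.6892*u^3 - 1.2396*u^2 - 1.5245*u + 0.836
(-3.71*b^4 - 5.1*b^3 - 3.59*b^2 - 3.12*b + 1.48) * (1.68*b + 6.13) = -6.2328*b^5 - 31.3103*b^4 - 37.2942*b^3 - 27.2483*b^2 - 16.6392*b + 9.0724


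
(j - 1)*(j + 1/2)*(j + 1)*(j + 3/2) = j^4 + 2*j^3 - j^2/4 - 2*j - 3/4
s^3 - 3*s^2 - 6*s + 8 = (s - 4)*(s - 1)*(s + 2)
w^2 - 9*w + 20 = (w - 5)*(w - 4)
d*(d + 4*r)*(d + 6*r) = d^3 + 10*d^2*r + 24*d*r^2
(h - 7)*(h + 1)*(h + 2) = h^3 - 4*h^2 - 19*h - 14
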